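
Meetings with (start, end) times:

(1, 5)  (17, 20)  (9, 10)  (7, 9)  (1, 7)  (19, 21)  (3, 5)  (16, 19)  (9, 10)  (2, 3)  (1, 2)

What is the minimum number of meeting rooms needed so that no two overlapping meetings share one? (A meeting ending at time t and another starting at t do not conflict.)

3

The answer is the maximum number of intervals overlapping at any instant.
starts: [1, 1, 1, 2, 3, 7, 9, 9, 16, 17, 19]
ends:   [2, 3, 5, 5, 7, 9, 10, 10, 19, 20, 21]
s1→1 s1→2 s1→3  — peak 3.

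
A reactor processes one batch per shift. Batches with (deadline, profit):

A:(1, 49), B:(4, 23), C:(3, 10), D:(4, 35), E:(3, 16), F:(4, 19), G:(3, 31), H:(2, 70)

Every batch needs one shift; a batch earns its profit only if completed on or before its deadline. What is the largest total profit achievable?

Take jobs in profit order; each goes to the latest open slot no later than its deadline.
Profit order: H=70 A=49 D=35 G=31 B=23 F=19 E=16 C=10
Assign: H→slot 2, A→slot 1, D→slot 4, G→slot 3, B skipped, F skipped, E skipped, C skipped.
Slots: [1:A] [2:H] [3:G] [4:D]
Profit = 49 + 70 + 31 + 35 = 185

185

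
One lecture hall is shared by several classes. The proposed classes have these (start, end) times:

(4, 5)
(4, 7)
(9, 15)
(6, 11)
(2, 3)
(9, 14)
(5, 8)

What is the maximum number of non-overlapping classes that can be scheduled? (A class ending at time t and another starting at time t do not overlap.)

Greedy by earliest finish: after sorting by end time, pick each interval compatible with the last pick.
Sorted by end: (2,3)  (4,5)  (4,7)  (5,8)  (6,11)  (9,14)  (9,15)
take (2,3); take (4,5); take (5,8); take (9,14); skip (9,15).
Selected 4 classes.

4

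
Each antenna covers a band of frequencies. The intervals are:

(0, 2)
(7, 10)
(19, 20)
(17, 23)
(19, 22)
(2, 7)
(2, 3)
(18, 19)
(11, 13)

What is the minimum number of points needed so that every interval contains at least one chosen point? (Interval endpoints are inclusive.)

By right end: [0,2]  [2,3]  [2,7]  [7,10]  [11,13]  [18,19]  [19,20]  [19,22]  [17,23]
[0,2] uncovered → point at 2; [7,10] uncovered → point at 10; [11,13] uncovered → point at 13; [18,19] uncovered → point at 19.
Points: 2, 10, 13, 19 (4 total).

4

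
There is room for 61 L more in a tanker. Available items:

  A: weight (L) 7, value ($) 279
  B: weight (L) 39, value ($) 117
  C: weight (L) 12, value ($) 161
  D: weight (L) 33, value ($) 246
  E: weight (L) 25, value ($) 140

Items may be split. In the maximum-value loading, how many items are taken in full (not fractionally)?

3

Order: A (279/7=39.86) > C (161/12=13.42) > D (246/33=7.45) > E (140/25=5.60) > B (117/39=3.00)
Fill: take A (7 @ 279) → take C (12 @ 161) → take D (33 @ 246) → take 9/25 of E → 50.40; 61/61 used.
3 item(s) taken whole; one partial (take 9/25 of E).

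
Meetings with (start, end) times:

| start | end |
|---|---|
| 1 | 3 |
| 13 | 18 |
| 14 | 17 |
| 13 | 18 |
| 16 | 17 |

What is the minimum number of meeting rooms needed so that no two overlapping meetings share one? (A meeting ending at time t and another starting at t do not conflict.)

4

Events (time:±→running): 1:+→1 3:-→0 13:+→1 13:+→2 14:+→3 16:+→4 … peak 4.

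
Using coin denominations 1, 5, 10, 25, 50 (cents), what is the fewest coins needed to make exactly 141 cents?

6

141 − 2×50→41 − 1×25→16 − 1×10→6 − 1×5→1 − 1×1→0
Total coins = 2 + 1 + 1 + 1 + 1 = 6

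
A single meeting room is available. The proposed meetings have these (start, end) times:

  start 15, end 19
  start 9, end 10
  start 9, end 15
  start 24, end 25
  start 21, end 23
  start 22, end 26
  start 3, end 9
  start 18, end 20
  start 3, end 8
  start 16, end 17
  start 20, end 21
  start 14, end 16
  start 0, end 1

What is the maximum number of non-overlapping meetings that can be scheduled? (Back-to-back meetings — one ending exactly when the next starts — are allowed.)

9

Greedy by earliest finish: after sorting by end time, pick each interval compatible with the last pick.
Sorted by end: (0,1)  (3,8)  (3,9)  (9,10)  (9,15)  (14,16)  (16,17)  (15,19)  (18,20)  (20,21)  (21,23)  (24,25)  (22,26)
take (0,1); take (3,8); take (9,10); take (14,16); take (16,17); take (18,20); take (20,21); take (21,23); take (24,25).
Selected 9 meetings.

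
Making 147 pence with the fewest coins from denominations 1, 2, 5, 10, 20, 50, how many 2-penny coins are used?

1

147 = 2×50 + 2×20 + 1×5 + 1×2
Count of 2: 1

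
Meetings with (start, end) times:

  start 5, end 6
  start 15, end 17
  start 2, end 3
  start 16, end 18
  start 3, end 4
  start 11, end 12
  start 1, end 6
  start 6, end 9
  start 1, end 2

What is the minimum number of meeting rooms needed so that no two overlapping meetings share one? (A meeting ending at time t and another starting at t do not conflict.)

Count concurrent intervals with a sweep; the peak is the room count.
Events (time:±→running): 1:+→1 1:+→2 … peak 2.

2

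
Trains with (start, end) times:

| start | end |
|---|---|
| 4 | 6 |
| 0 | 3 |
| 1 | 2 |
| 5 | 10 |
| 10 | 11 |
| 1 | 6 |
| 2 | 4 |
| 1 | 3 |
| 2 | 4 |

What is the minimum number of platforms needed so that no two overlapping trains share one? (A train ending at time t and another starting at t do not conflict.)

Count concurrent intervals with a sweep; the peak is the room count.
Events (time:±→running): 0:+→1 1:+→2 1:+→3 1:+→4 2:-→3 2:+→4 2:+→5 … peak 5.

5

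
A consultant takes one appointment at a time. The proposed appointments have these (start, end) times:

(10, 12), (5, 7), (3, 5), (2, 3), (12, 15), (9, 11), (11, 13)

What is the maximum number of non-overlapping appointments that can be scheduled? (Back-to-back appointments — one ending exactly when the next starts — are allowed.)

Sort by end time and greedily take each interval whose start is ≥ the last chosen end.
Sorted by end: (2,3)  (3,5)  (5,7)  (9,11)  (10,12)  (11,13)  (12,15)
take (2,3); take (3,5); take (5,7); take (9,11); skip (10,12); take (11,13).
Selected 5 appointments.

5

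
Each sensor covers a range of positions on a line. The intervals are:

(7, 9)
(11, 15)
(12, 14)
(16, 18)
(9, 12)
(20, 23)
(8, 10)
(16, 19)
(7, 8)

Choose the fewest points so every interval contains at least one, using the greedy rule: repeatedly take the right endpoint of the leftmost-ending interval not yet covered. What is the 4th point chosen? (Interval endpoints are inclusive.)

Process intervals by earliest right end; each time one isn't hit yet, stab at its right endpoint.
By right end: [7,8]  [7,9]  [8,10]  [9,12]  [12,14]  [11,15]  [16,18]  [16,19]  [20,23]
[7,8] uncovered → point at 8; [9,12] uncovered → point at 12; [16,18] uncovered → point at 18; [20,23] uncovered → point at 23.
Points: 8, 12, 18, 23 (4 total).

23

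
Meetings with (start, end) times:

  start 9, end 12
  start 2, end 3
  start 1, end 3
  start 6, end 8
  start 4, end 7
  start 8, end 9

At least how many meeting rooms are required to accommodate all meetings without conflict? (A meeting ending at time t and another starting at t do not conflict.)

2

Events (time:±→running): 1:+→1 2:+→2 … peak 2.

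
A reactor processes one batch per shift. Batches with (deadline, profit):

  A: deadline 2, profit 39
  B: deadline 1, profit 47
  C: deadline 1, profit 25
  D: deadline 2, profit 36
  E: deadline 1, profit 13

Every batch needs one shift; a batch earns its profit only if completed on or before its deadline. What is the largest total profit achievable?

Sort by profit descending; place each in the latest free slot ≤ its deadline.
Profit order: B=47 A=39 D=36 C=25 E=13
Assign: B→slot 1, A→slot 2, D skipped, C skipped, E skipped.
Slots: [1:B] [2:A]
Profit = 47 + 39 = 86

86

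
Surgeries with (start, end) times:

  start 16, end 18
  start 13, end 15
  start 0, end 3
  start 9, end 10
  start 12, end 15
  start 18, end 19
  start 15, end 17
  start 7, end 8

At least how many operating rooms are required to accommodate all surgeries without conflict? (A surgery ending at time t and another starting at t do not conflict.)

2

Count concurrent intervals with a sweep; the peak is the room count.
Events (time:±→running): 0:+→1 3:-→0 7:+→1 8:-→0 9:+→1 10:-→0 12:+→1 13:+→2 … peak 2.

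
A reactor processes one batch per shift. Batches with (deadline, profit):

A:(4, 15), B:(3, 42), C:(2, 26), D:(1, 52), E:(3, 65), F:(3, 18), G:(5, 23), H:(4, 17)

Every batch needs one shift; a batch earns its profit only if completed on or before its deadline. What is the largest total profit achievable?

199

By profit: E(d3,65), D(d1,52), B(d3,42), C(d2,26), G(d5,23), F(d3,18), H(d4,17), A(d4,15)
E→slot 3; D→slot 1; B→slot 2; C skipped; G→slot 5; F skipped; H→slot 4; A skipped.
Profit = 52 + 42 + 65 + 17 + 23 = 199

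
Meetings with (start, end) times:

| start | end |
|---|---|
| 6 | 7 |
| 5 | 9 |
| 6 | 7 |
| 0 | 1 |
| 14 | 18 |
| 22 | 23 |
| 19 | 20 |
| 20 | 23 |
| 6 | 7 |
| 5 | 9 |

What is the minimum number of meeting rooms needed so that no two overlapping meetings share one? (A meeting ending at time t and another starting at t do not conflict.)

Events (time:±→running): 0:+→1 1:-→0 5:+→1 5:+→2 6:+→3 6:+→4 6:+→5 … peak 5.

5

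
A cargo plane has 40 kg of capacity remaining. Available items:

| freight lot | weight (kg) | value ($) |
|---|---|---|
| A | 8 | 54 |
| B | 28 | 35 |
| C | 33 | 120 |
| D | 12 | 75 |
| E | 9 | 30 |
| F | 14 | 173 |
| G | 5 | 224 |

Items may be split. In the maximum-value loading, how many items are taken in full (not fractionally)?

Sort by value per unit weight and fill in that order.
Order: G (224/5=44.80) > F (173/14=12.36) > A (54/8=6.75) > D (75/12=6.25) > C (120/33=3.64) > E (30/9=3.33) > B (35/28=1.25)
Fill: take G (5 @ 224) → take F (14 @ 173) → take A (8 @ 54) → take D (12 @ 75) → take 1/33 of C → 3.64; 40/40 used.
4 item(s) taken whole; one partial (take 1/33 of C).

4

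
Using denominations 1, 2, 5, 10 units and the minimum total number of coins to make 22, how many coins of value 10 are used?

Use the largest denomination that fits, subtract, and repeat.
22 = 2×10 + 1×2
Count of 10: 2

2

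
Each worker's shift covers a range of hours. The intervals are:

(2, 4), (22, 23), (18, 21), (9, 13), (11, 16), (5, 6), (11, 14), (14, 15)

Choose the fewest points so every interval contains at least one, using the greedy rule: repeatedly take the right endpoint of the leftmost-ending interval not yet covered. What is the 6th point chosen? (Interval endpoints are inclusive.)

23

Sort by right endpoint; whenever an interval is uncovered, place a point at its right end.
Sorted: [2,4] [5,6] [9,13] [11,14] [14,15] [11,16] [18,21] [22,23]
{[2,4]} hit by 4; {[5,6]} hit by 6; {[9,13],[11,14]} hit by 13; {[14,15],[11,16]} hit by 15; {[18,21]} hit by 21; {[22,23]} hit by 23.
Points: 4, 6, 13, 15, 21, 23 (6 total).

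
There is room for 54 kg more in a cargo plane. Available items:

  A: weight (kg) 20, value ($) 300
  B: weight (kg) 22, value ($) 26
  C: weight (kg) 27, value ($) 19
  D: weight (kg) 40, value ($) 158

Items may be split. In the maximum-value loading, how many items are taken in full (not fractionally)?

1

Sort by value per unit weight and fill in that order.
Ratios (sorted): A 15.00, D 3.95, B 1.18, C 0.70
take A (20 @ 300); take 34/40 of D → 134.30. Capacity used 54/54.
1 item(s) taken whole; one partial (take 34/40 of D).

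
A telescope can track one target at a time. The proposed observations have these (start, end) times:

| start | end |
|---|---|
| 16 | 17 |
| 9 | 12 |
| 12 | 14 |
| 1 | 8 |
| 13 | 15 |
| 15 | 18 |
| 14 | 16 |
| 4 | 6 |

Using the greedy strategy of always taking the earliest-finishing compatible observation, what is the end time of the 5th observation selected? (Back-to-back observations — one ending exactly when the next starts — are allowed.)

17

Greedy by earliest finish: after sorting by end time, pick each interval compatible with the last pick.
Sorted by end: (4,6)  (1,8)  (9,12)  (12,14)  (13,15)  (14,16)  (16,17)  (15,18)
take (4,6); take (9,12); take (12,14); skip (13,15); take (14,16); take (16,17).
Selected: (4,6) (9,12) (12,14) (14,16) (16,17)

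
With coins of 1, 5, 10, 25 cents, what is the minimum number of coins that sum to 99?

99 − 3×25→24 − 2×10→4 − 4×1→0
Total coins = 3 + 2 + 4 = 9

9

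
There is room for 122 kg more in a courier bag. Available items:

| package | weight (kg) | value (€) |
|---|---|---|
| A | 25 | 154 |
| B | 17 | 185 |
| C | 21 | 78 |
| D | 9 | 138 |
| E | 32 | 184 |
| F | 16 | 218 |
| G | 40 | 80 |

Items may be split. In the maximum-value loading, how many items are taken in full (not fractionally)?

6

Greedy by value/weight ratio, highest first.
Ratios (sorted): D 15.33, F 13.62, B 10.88, A 6.16, E 5.75, C 3.71, G 2.00
take D (9 @ 138); take F (16 @ 218); take B (17 @ 185); take A (25 @ 154); take E (32 @ 184); take C (21 @ 78); take 2/40 of G → 4.00. Capacity used 122/122.
6 item(s) taken whole; one partial (take 2/40 of G).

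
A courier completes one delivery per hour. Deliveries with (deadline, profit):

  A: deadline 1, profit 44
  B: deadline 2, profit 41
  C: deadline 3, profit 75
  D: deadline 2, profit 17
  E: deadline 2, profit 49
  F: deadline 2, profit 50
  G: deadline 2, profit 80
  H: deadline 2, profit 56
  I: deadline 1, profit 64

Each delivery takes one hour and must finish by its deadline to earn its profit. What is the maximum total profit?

Take jobs in profit order; each goes to the latest open slot no later than its deadline.
By profit: G(d2,80), C(d3,75), I(d1,64), H(d2,56), F(d2,50), E(d2,49), A(d1,44), B(d2,41), D(d2,17)
G→slot 2; C→slot 3; I→slot 1; H skipped; F skipped; E skipped; A skipped; B skipped; D skipped.
Profit = 64 + 80 + 75 = 219

219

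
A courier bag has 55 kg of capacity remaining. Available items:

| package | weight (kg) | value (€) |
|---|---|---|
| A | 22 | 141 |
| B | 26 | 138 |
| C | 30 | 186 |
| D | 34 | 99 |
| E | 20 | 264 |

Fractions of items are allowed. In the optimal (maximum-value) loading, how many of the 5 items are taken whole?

Order: E (264/20=13.20) > A (141/22=6.41) > C (186/30=6.20) > B (138/26=5.31) > D (99/34=2.91)
Fill: take E (20 @ 264) → take A (22 @ 141) → take 13/30 of C → 80.60; 55/55 used.
2 item(s) taken whole; one partial (take 13/30 of C).

2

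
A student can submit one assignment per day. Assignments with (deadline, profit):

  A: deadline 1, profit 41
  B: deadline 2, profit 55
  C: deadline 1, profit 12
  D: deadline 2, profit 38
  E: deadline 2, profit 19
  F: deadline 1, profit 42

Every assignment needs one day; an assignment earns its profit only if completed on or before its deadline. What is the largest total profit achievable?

97

Take jobs in profit order; each goes to the latest open slot no later than its deadline.
Profit order: B=55 F=42 A=41 D=38 E=19 C=12
Assign: B→slot 2, F→slot 1, A skipped, D skipped, E skipped, C skipped.
Slots: [1:F] [2:B]
Profit = 42 + 55 = 97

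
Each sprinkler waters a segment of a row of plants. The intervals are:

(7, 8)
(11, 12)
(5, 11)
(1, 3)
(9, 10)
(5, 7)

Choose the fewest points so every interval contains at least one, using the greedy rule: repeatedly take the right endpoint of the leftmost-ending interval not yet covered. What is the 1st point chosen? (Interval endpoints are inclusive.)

Sorted: [1,3] [5,7] [7,8] [9,10] [5,11] [11,12]
{[1,3]} hit by 3; {[5,7],[7,8]} hit by 7; {[9,10],[5,11]} hit by 10; {[11,12]} hit by 12.
Points: 3, 7, 10, 12 (4 total).

3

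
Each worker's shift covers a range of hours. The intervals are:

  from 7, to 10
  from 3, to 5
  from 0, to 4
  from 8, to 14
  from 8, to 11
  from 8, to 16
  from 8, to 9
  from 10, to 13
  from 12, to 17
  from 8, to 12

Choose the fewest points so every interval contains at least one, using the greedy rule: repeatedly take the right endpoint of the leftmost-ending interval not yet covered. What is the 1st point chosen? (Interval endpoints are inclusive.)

4

Sorted: [0,4] [3,5] [8,9] [7,10] [8,11] [8,12] [10,13] [8,14] [8,16] [12,17]
{[0,4],[3,5]} hit by 4; {[8,9],[7,10],[8,11],[8,12]} hit by 9; {[10,13],[8,14],[8,16],[12,17]} hit by 13.
Points: 4, 9, 13 (3 total).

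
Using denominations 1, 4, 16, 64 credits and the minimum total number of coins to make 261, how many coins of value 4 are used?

1

261 − 4×64→5 − 1×4→1 − 1×1→0
Count of 4: 1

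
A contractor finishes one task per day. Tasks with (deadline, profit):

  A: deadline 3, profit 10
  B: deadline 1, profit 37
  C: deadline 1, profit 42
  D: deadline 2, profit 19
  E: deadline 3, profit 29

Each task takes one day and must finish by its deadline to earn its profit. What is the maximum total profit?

By profit: C(d1,42), B(d1,37), E(d3,29), D(d2,19), A(d3,10)
C→slot 1; B skipped; E→slot 3; D→slot 2; A skipped.
Profit = 42 + 19 + 29 = 90

90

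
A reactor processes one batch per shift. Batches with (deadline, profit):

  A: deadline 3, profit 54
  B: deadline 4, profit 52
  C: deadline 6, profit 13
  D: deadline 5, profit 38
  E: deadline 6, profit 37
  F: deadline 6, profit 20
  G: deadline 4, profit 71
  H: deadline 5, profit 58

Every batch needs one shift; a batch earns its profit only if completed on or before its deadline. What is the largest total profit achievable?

By profit: G(d4,71), H(d5,58), A(d3,54), B(d4,52), D(d5,38), E(d6,37), F(d6,20), C(d6,13)
G→slot 4; H→slot 5; A→slot 3; B→slot 2; D→slot 1; E→slot 6; F skipped; C skipped.
Profit = 38 + 52 + 54 + 71 + 58 + 37 = 310

310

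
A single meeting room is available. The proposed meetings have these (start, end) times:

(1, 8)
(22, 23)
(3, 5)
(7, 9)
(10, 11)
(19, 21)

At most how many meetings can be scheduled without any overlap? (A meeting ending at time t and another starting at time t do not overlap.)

5

Greedy by earliest finish: after sorting by end time, pick each interval compatible with the last pick.
By end time: (3,5), (1,8), (7,9), (10,11), (19,21), (22,23).
Pick (3,5); next start ≥ 5 → (7,9); next start ≥ 9 → (10,11); next start ≥ 11 → (19,21); next start ≥ 21 → (22,23).
Selected 5 meetings.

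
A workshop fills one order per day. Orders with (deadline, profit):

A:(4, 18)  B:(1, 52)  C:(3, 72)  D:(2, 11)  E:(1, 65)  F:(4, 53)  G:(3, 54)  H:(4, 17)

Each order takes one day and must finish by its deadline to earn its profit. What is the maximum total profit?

Take jobs in profit order; each goes to the latest open slot no later than its deadline.
By profit: C(d3,72), E(d1,65), G(d3,54), F(d4,53), B(d1,52), A(d4,18), H(d4,17), D(d2,11)
C→slot 3; E→slot 1; G→slot 2; F→slot 4; B skipped; A skipped; H skipped; D skipped.
Profit = 65 + 54 + 72 + 53 = 244

244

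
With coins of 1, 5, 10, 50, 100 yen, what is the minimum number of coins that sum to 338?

10

Use the largest denomination that fits, subtract, and repeat.
338 − 3×100→38 − 3×10→8 − 1×5→3 − 3×1→0
Total coins = 3 + 3 + 1 + 3 = 10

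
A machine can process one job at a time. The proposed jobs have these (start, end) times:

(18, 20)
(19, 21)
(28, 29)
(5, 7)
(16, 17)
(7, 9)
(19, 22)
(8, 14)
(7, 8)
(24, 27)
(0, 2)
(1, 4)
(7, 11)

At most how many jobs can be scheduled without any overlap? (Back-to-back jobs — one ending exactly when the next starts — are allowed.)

8

Order by finish time; keep every interval that doesn't clash with the previous kept one.
Sorted by end: (0,2)  (1,4)  (5,7)  (7,8)  (7,9)  (7,11)  (8,14)  (16,17)  (18,20)  (19,21)  (19,22)  (24,27)  (28,29)
take (0,2); take (5,7); take (7,8); take (8,14); take (16,17); take (18,20); take (24,27); take (28,29).
Selected 8 jobs.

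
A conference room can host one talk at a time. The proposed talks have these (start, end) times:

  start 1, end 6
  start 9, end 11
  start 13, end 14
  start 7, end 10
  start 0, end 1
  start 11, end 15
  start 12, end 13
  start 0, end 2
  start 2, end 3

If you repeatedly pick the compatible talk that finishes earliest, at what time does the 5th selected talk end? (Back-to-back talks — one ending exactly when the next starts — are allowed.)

14

Sorted by end: (0,1)  (0,2)  (2,3)  (1,6)  (7,10)  (9,11)  (12,13)  (13,14)  (11,15)
take (0,1); take (2,3); take (7,10); take (12,13); take (13,14).
Selected: (0,1) (2,3) (7,10) (12,13) (13,14)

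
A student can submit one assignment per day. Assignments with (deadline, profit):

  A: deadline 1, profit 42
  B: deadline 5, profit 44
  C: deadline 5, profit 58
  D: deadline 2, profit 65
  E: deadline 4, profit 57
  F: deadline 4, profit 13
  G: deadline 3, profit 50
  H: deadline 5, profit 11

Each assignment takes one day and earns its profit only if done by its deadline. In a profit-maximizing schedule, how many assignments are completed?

By profit: D(d2,65), C(d5,58), E(d4,57), G(d3,50), B(d5,44), A(d1,42), F(d4,13), H(d5,11)
D→slot 2; C→slot 5; E→slot 4; G→slot 3; B→slot 1; A skipped; F skipped; H skipped.
5 of 8 scheduled.

5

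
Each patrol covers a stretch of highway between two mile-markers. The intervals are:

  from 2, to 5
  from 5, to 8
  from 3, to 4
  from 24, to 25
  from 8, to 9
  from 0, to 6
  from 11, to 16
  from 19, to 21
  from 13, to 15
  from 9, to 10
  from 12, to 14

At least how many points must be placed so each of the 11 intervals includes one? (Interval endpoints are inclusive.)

Sorted: [3,4] [2,5] [0,6] [5,8] [8,9] [9,10] [12,14] [13,15] [11,16] [19,21] [24,25]
{[3,4],[2,5],[0,6]} hit by 4; {[5,8],[8,9]} hit by 8; {[9,10]} hit by 10; {[12,14],[13,15],[11,16]} hit by 14; {[19,21]} hit by 21; {[24,25]} hit by 25.
Points: 4, 8, 10, 14, 21, 25 (6 total).

6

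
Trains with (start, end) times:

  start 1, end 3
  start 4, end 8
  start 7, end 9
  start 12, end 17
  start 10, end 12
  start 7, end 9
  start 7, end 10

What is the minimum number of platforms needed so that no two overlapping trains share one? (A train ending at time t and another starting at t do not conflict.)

4

Count concurrent intervals with a sweep; the peak is the room count.
starts: [1, 4, 7, 7, 7, 10, 12]
ends:   [3, 8, 9, 9, 10, 12, 17]
s1→1 e3→0 s4→1 s7→2 s7→3 s7→4  — peak 4.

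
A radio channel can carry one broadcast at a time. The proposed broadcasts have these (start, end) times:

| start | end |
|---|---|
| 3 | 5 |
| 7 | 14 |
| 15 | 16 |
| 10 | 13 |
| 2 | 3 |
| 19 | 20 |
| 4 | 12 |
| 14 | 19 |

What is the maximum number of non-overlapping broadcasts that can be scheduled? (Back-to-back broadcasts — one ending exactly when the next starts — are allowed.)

By end time: (2,3), (3,5), (4,12), (10,13), (7,14), (15,16), (14,19), (19,20).
Pick (2,3); next start ≥ 3 → (3,5); next start ≥ 5 → (10,13); next start ≥ 13 → (15,16); next start ≥ 16 → (19,20).
Selected 5 broadcasts.

5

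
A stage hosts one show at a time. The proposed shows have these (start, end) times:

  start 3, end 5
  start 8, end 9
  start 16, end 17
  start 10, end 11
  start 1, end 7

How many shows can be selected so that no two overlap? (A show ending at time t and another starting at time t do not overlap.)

4

Sort by end time and greedily take each interval whose start is ≥ the last chosen end.
Sorted by end: (3,5)  (1,7)  (8,9)  (10,11)  (16,17)
take (3,5); take (8,9); take (10,11); take (16,17).
Selected 4 shows.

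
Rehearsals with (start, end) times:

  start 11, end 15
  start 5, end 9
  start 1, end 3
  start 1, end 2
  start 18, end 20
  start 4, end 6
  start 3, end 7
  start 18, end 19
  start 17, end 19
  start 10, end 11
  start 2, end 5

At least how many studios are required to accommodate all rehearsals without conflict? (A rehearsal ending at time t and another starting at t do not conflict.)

Events (time:±→running): 1:+→1 1:+→2 2:-→1 2:+→2 3:-→1 3:+→2 4:+→3 … peak 3.

3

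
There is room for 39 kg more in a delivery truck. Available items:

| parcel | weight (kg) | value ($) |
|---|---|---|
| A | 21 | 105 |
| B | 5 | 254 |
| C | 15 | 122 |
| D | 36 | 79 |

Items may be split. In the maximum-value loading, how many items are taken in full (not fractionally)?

2

Order: B (254/5=50.80) > C (122/15=8.13) > A (105/21=5.00) > D (79/36=2.19)
Fill: take B (5 @ 254) → take C (15 @ 122) → take 19/21 of A → 95.00; 39/39 used.
2 item(s) taken whole; one partial (take 19/21 of A).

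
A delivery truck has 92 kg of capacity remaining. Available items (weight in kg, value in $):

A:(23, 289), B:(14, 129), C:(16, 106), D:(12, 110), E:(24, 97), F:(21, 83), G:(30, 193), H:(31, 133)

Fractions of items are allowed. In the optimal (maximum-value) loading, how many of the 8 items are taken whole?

Ratios (sorted): A 12.57, B 9.21, D 9.17, C 6.62, G 6.43, H 4.29, E 4.04, F 3.95
take A (23 @ 289); take B (14 @ 129); take D (12 @ 110); take C (16 @ 106); take 27/30 of G → 173.70. Capacity used 92/92.
4 item(s) taken whole; one partial (take 27/30 of G).

4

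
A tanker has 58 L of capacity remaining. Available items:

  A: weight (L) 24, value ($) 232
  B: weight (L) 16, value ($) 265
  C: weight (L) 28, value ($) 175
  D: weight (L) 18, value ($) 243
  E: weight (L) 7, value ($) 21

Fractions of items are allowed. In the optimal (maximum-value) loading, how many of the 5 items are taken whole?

Sort by value per unit weight and fill in that order.
Order: B (265/16=16.56) > D (243/18=13.50) > A (232/24=9.67) > C (175/28=6.25) > E (21/7=3.00)
Fill: take B (16 @ 265) → take D (18 @ 243) → take A (24 @ 232); 58/58 used.
3 item(s) taken whole.

3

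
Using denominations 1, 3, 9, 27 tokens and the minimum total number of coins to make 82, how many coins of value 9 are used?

Greedy: take as many of the largest coin as possible, then repeat with the remainder.
82 = 3×27 + 1×1
Count of 9: 0

0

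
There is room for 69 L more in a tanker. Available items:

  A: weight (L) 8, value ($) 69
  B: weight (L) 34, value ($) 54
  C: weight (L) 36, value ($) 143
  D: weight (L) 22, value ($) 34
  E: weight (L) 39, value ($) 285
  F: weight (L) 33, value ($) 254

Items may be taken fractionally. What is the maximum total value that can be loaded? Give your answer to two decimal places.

Sort by value per unit weight and fill in that order.
Order: A (69/8=8.62) > F (254/33=7.70) > E (285/39=7.31) > C (143/36=3.97) > B (54/34=1.59) > D (34/22=1.55)
Fill: take A (8 @ 69) → take F (33 @ 254) → take 28/39 of E → 204.62; 69/69 used.
Total value = 527.62

527.62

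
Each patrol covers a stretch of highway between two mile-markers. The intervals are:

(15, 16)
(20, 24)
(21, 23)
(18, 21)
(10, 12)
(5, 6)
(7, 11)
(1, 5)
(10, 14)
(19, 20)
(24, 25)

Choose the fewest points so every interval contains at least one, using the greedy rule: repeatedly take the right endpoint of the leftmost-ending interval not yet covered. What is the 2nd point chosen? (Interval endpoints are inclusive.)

Sort by right endpoint; whenever an interval is uncovered, place a point at its right end.
Sorted: [1,5] [5,6] [7,11] [10,12] [10,14] [15,16] [19,20] [18,21] [21,23] [20,24] [24,25]
{[1,5],[5,6]} hit by 5; {[7,11],[10,12],[10,14]} hit by 11; {[15,16]} hit by 16; {[19,20],[18,21]} hit by 20; {[21,23],[20,24]} hit by 23; {[24,25]} hit by 25.
Points: 5, 11, 16, 20, 23, 25 (6 total).

11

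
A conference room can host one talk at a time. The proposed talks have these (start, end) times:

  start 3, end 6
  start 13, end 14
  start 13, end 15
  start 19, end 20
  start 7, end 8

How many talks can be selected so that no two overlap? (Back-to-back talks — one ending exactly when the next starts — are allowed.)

Sorted by end: (3,6)  (7,8)  (13,14)  (13,15)  (19,20)
take (3,6); take (7,8); take (13,14); take (19,20).
Selected 4 talks.

4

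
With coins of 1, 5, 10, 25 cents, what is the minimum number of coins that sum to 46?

4

Greedy: take as many of the largest coin as possible, then repeat with the remainder.
46 = 1×25 + 2×10 + 1×1
Total coins = 1 + 2 + 1 = 4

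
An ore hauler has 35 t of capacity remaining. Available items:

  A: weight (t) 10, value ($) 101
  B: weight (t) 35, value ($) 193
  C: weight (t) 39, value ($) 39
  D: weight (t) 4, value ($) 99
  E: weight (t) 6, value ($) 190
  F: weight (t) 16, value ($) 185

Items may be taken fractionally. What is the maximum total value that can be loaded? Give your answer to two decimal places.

Sort by value per unit weight and fill in that order.
Order: E (190/6=31.67) > D (99/4=24.75) > F (185/16=11.56) > A (101/10=10.10) > B (193/35=5.51) > C (39/39=1.00)
Fill: take E (6 @ 190) → take D (4 @ 99) → take F (16 @ 185) → take 9/10 of A → 90.90; 35/35 used.
Total value = 564.90

564.90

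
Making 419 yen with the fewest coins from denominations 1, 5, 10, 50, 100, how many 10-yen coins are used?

1

419 − 4×100→19 − 1×10→9 − 1×5→4 − 4×1→0
Count of 10: 1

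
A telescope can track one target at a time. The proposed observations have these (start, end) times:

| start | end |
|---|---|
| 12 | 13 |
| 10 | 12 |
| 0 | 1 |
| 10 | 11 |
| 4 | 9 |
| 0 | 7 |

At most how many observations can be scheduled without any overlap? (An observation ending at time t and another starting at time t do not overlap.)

Sort by end time and greedily take each interval whose start is ≥ the last chosen end.
By end time: (0,1), (0,7), (4,9), (10,11), (10,12), (12,13).
Pick (0,1); next start ≥ 1 → (4,9); next start ≥ 9 → (10,11); next start ≥ 11 → (12,13).
Selected 4 observations.

4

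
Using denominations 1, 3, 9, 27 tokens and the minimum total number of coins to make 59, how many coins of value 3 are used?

Use the largest denomination that fits, subtract, and repeat.
59 − 2×27→5 − 1×3→2 − 2×1→0
Count of 3: 1

1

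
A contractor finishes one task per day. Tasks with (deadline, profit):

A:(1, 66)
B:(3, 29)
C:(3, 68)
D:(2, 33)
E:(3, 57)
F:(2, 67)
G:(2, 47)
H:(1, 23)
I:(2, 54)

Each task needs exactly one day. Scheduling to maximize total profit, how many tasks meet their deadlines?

3

Profit order: C=68 F=67 A=66 E=57 I=54 G=47 D=33 B=29 H=23
Assign: C→slot 3, F→slot 2, A→slot 1, E skipped, I skipped, G skipped, D skipped, B skipped, H skipped.
Slots: [1:A] [2:F] [3:C]
3 of 9 scheduled.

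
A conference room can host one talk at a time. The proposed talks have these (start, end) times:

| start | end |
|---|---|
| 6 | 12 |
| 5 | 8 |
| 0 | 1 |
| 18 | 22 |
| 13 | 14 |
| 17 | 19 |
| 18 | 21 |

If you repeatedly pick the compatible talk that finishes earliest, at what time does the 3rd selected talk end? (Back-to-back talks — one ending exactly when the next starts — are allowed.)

Sorted by end: (0,1)  (5,8)  (6,12)  (13,14)  (17,19)  (18,21)  (18,22)
take (0,1); take (5,8); skip (6,12); take (13,14); take (17,19).
Selected: (0,1) (5,8) (13,14) (17,19)

14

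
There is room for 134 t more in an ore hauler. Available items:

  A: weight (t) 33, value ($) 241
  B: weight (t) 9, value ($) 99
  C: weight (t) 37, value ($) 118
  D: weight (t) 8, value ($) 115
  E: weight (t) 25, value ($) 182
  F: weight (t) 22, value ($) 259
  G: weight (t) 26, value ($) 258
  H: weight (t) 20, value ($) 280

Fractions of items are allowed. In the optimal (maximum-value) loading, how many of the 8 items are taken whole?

6

Greedy by value/weight ratio, highest first.
Order: D (115/8=14.38) > H (280/20=14.00) > F (259/22=11.77) > B (99/9=11.00) > G (258/26=9.92) > A (241/33=7.30) > E (182/25=7.28) > C (118/37=3.19)
Fill: take D (8 @ 115) → take H (20 @ 280) → take F (22 @ 259) → take B (9 @ 99) → take G (26 @ 258) → take A (33 @ 241) → take 16/25 of E → 116.48; 134/134 used.
6 item(s) taken whole; one partial (take 16/25 of E).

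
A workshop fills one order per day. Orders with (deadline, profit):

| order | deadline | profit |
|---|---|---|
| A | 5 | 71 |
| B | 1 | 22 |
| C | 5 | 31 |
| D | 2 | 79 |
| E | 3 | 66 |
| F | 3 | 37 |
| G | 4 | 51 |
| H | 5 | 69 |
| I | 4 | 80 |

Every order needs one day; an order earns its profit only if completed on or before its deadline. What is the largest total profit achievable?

365

Sort by profit descending; place each in the latest free slot ≤ its deadline.
By profit: I(d4,80), D(d2,79), A(d5,71), H(d5,69), E(d3,66), G(d4,51), F(d3,37), C(d5,31), B(d1,22)
I→slot 4; D→slot 2; A→slot 5; H→slot 3; E→slot 1; G skipped; F skipped; C skipped; B skipped.
Profit = 66 + 79 + 69 + 80 + 71 = 365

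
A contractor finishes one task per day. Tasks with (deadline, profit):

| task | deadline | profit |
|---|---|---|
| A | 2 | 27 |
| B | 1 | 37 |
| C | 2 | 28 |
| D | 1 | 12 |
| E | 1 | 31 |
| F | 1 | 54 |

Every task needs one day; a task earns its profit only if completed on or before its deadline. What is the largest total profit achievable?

82

Profit order: F=54 B=37 E=31 C=28 A=27 D=12
Assign: F→slot 1, B skipped, E skipped, C→slot 2, A skipped, D skipped.
Slots: [1:F] [2:C]
Profit = 54 + 28 = 82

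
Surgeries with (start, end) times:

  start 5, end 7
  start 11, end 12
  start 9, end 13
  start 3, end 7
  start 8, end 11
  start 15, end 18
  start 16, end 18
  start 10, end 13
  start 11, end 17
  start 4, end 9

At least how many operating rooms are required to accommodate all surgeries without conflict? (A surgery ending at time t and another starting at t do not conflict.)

starts: [3, 4, 5, 8, 9, 10, 11, 11, 15, 16]
ends:   [7, 7, 9, 11, 12, 13, 13, 17, 18, 18]
s3→1 s4→2 s5→3 e7→2 e7→1 s8→2 e9→1 s9→2 s10→3 e11→2 s11→3 s11→4  — peak 4.

4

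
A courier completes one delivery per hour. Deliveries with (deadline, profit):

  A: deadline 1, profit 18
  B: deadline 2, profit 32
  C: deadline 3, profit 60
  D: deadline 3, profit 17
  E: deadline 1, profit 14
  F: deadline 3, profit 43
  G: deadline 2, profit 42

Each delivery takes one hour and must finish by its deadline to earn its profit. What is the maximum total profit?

Take jobs in profit order; each goes to the latest open slot no later than its deadline.
By profit: C(d3,60), F(d3,43), G(d2,42), B(d2,32), A(d1,18), D(d3,17), E(d1,14)
C→slot 3; F→slot 2; G→slot 1; B skipped; A skipped; D skipped; E skipped.
Profit = 42 + 43 + 60 = 145

145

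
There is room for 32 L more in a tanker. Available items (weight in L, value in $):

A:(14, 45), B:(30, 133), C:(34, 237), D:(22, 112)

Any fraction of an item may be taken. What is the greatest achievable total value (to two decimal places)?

Sort by value per unit weight and fill in that order.
Order: C (237/34=6.97) > D (112/22=5.09) > B (133/30=4.43) > A (45/14=3.21)
Fill: take 32/34 of C → 223.06; 32/32 used.
Total value = 223.06

223.06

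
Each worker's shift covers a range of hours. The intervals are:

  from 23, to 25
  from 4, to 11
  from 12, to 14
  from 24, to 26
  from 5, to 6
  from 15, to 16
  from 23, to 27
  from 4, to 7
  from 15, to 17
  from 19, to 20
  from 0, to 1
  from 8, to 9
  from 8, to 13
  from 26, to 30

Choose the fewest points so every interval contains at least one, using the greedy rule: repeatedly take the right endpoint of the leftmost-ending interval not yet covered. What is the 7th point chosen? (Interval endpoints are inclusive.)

Process intervals by earliest right end; each time one isn't hit yet, stab at its right endpoint.
By right end: [0,1]  [5,6]  [4,7]  [8,9]  [4,11]  [8,13]  [12,14]  [15,16]  [15,17]  [19,20]  [23,25]  [24,26]  [23,27]  [26,30]
[0,1] uncovered → point at 1; [5,6] uncovered → point at 6; [8,9] uncovered → point at 9; [12,14] uncovered → point at 14; [15,16] uncovered → point at 16; [19,20] uncovered → point at 20; [23,25] uncovered → point at 25; [26,30] uncovered → point at 30.
Points: 1, 6, 9, 14, 16, 20, 25, 30 (8 total).

25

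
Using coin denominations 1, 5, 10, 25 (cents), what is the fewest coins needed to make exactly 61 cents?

4

Use the largest denomination that fits, subtract, and repeat.
61 = 2×25 + 1×10 + 1×1
Total coins = 2 + 1 + 1 = 4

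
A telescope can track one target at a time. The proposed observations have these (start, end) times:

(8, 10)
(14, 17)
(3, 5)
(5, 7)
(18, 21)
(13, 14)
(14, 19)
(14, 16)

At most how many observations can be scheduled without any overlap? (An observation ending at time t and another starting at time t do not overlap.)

Sorted by end: (3,5)  (5,7)  (8,10)  (13,14)  (14,16)  (14,17)  (14,19)  (18,21)
take (3,5); take (5,7); take (8,10); take (13,14); take (14,16); skip (14,17); take (18,21).
Selected 6 observations.

6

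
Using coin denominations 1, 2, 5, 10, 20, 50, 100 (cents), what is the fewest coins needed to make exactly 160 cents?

3

160 = 1×100 + 1×50 + 1×10
Total coins = 1 + 1 + 1 = 3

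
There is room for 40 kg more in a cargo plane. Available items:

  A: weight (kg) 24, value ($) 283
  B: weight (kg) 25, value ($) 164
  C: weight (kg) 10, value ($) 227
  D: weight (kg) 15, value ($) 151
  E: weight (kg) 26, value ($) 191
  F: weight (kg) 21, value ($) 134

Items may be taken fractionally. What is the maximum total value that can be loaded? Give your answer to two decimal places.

570.40

Sort by value per unit weight and fill in that order.
Ratios (sorted): C 22.70, A 11.79, D 10.07, E 7.35, B 6.56, F 6.38
take C (10 @ 227); take A (24 @ 283); take 6/15 of D → 60.40. Capacity used 40/40.
Total value = 570.40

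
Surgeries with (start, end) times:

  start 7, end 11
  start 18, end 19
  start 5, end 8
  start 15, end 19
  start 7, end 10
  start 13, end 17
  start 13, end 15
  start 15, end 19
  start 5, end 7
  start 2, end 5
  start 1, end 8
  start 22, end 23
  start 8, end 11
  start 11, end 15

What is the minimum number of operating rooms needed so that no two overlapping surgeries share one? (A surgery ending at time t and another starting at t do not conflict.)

Events (time:±→running): 1:+→1 2:+→2 5:-→1 5:+→2 5:+→3 7:-→2 7:+→3 7:+→4 … peak 4.

4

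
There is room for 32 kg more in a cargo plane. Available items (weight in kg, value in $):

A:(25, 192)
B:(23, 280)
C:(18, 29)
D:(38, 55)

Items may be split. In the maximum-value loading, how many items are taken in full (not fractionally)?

Ratios (sorted): B 12.17, A 7.68, C 1.61, D 1.45
take B (23 @ 280); take 9/25 of A → 69.12. Capacity used 32/32.
1 item(s) taken whole; one partial (take 9/25 of A).

1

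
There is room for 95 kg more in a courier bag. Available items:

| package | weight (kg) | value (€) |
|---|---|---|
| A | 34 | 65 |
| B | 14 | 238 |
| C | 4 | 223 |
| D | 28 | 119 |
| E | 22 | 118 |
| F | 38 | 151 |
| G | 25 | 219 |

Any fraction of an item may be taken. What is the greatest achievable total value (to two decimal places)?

Order: C (223/4=55.75) > B (238/14=17.00) > G (219/25=8.76) > E (118/22=5.36) > D (119/28=4.25) > F (151/38=3.97) > A (65/34=1.91)
Fill: take C (4 @ 223) → take B (14 @ 238) → take G (25 @ 219) → take E (22 @ 118) → take D (28 @ 119) → take 2/38 of F → 7.95; 95/95 used.
Total value = 924.95

924.95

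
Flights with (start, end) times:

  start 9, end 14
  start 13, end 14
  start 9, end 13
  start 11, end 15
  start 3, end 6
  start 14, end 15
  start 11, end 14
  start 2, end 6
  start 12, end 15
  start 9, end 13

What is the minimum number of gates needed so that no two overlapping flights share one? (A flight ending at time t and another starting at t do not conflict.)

6

The answer is the maximum number of intervals overlapping at any instant.
starts: [2, 3, 9, 9, 9, 11, 11, 12, 13, 14]
ends:   [6, 6, 13, 13, 14, 14, 14, 15, 15, 15]
s2→1 s3→2 e6→1 e6→0 s9→1 s9→2 s9→3 s11→4 s11→5 s12→6  — peak 6.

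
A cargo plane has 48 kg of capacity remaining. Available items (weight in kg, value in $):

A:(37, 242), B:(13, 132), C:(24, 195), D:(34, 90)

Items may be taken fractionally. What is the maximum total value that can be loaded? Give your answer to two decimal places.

Sort by value per unit weight and fill in that order.
Ratios (sorted): B 10.15, C 8.12, A 6.54, D 2.65
take B (13 @ 132); take C (24 @ 195); take 11/37 of A → 71.95. Capacity used 48/48.
Total value = 398.95

398.95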